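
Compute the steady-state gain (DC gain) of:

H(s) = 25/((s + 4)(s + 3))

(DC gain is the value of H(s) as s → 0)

DC gain = H(0) = 25/(4 × 3) = 25/12 = 2.0833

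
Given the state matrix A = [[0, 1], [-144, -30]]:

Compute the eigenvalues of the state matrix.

det(A - λI) = λ² - (-30)λ + 144 = (λ - (-6))(λ - (-24)). Eigenvalues: -6, -24.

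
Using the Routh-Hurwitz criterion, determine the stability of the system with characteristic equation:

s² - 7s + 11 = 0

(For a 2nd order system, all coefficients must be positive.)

Coefficients: 1, -7, 11. b=-7 not positive, so system is unstable.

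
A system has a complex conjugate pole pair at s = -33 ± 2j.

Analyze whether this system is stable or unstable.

Real part of poles is -33 (< 0, left half-plane). Stable.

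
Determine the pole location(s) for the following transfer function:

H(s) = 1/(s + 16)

Pole is where denominator = 0: s + 16 = 0, so s = -16.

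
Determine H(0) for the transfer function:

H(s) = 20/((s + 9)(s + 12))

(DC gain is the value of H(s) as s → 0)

DC gain = H(0) = 20/(9 × 12) = 20/108 = 0.1852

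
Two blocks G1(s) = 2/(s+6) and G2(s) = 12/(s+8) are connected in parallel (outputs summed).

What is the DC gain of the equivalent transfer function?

Parallel: G_eq = G1 + G2. DC gain = G1(0) + G2(0) = 2/6 + 12/8 = 0.3333 + 1.5 = 1.8333.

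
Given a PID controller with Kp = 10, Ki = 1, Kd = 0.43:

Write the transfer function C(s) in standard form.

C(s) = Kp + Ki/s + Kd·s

Substituting values: C(s) = 10 + 1/s + 0.43s = (0.43s² + 10s + 1)/s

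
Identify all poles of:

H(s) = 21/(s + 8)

Pole is where denominator = 0: s + 8 = 0, so s = -8.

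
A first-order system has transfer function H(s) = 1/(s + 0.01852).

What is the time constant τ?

For H(s) = 1/(s + 1/τ), the pole is at -1/τ = -0.01852, so τ = 1/0.01852 = 54 s.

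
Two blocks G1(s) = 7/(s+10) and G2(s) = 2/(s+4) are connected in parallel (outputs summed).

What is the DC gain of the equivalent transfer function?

Parallel: G_eq = G1 + G2. DC gain = G1(0) + G2(0) = 7/10 + 2/4 = 0.7 + 0.5 = 1.2.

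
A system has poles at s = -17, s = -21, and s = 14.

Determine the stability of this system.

Pole(s) at s = 14 are not in the left half-plane. System is unstable.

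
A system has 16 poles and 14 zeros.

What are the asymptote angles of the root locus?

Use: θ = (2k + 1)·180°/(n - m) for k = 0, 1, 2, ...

n - m = 16 - 14 = 2. Angles: θk = (2k + 1)·180°/2 = 90°, 270°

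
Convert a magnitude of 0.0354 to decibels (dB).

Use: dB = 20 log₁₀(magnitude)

dB = 20 log₁₀(0.0354) = -29.0 dB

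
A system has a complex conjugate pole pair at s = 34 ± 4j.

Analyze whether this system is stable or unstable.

Real part of poles is 34 (> 0, right half-plane). Unstable.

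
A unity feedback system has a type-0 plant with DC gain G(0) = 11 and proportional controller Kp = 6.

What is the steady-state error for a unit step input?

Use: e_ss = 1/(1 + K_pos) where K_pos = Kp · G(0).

K_pos = Kp · G(0) = 6 × 11 = 66. e_ss = 1/(1 + 66) = 0.0149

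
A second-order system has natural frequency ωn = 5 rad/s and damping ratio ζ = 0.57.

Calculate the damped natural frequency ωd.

ωd = ωn√(1 - ζ²) = 5√(1 - 0.57²) = 4.11 rad/s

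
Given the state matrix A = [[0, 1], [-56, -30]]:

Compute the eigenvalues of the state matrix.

det(A - λI) = λ² - (-30)λ + 56 = (λ - (-2))(λ - (-28)). Eigenvalues: -2, -28.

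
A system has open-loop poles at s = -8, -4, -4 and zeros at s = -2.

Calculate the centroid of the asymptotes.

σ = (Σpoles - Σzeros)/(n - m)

σ = (Σpoles - Σzeros)/(n - m) = (-16 - (-2))/(3 - 1) = -14/2 = -7.0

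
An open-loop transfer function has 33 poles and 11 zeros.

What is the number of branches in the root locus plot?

Root locus has n branches where n = number of poles = 33.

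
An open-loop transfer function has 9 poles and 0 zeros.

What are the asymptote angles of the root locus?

n - m = 9 - 0 = 9. Angles: θk = (2k + 1)·180°/9 = 20°, 60°, 100°, 140°, 180°, 220°, 260°, 300°, 340°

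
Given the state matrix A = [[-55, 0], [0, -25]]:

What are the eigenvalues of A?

For diagonal matrix, eigenvalues are diagonal entries: λ₁ = -55, λ₂ = -25.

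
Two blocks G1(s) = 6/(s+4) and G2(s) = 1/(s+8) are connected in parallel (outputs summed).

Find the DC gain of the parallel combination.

Parallel: G_eq = G1 + G2. DC gain = G1(0) + G2(0) = 6/4 + 1/8 = 1.5 + 0.125 = 1.625.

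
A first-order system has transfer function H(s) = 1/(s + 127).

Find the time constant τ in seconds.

For H(s) = 1/(s + 1/τ), the pole is at -1/τ = -127, so τ = 1/127 = 0.0079 s.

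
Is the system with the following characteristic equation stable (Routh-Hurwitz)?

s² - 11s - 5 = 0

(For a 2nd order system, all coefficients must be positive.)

Coefficients: 1, -11, -5. b=-11, c=-5 not positive, so system is unstable.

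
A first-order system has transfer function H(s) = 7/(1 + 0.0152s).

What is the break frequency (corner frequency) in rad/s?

Corner frequency = 1/τ = 1/0.0152 = 65.789 rad/s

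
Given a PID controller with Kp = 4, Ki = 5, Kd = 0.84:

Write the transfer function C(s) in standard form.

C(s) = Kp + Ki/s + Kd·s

Substituting values: C(s) = 4 + 5/s + 0.84s = (0.84s² + 4s + 5)/s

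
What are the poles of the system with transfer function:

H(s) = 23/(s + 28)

Pole is where denominator = 0: s + 28 = 0, so s = -28.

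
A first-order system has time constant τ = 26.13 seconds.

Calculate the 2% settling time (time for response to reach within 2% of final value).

For first-order system, 2% settling time ≈ 4τ = 4 × 26.13 = 104.52 s.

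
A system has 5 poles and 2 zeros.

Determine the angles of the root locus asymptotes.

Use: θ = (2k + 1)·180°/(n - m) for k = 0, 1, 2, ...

n - m = 5 - 2 = 3. Angles: θk = (2k + 1)·180°/3 = 60°, 180°, 300°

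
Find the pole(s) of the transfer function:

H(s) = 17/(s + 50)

Pole is where denominator = 0: s + 50 = 0, so s = -50.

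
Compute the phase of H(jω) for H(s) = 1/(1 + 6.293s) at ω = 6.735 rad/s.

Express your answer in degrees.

Phase = -arctan(ωτ) = -arctan(6.735 × 6.293) = -88.6°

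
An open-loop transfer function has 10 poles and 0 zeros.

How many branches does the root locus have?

Root locus has n branches where n = number of poles = 10.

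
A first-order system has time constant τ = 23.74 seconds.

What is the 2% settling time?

For first-order system, 2% settling time ≈ 4τ = 4 × 23.74 = 94.96 s.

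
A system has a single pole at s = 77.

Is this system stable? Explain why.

Pole at s = 77 is in the right half-plane. Unstable.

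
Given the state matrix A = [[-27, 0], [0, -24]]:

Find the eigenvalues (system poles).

For diagonal matrix, eigenvalues are diagonal entries: λ₁ = -27, λ₂ = -24.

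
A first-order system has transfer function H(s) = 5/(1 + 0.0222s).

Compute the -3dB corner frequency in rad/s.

Corner frequency = 1/τ = 1/0.0222 = 45.045 rad/s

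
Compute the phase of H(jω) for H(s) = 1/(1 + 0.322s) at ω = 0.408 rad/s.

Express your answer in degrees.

Phase = -arctan(ωτ) = -arctan(0.408 × 0.322) = -7.5°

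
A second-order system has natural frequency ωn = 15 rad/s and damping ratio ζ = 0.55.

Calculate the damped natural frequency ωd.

ωd = ωn√(1 - ζ²) = 15√(1 - 0.55²) = 12.53 rad/s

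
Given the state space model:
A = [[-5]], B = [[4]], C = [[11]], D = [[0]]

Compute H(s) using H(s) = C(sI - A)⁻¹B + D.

(sI - A)⁻¹ = 1/(s + 5). H(s) = 11 × 4/(s + 5) + 0 = 44/(s + 5).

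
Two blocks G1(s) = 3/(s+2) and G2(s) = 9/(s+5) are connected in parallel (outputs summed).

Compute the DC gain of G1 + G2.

Parallel: G_eq = G1 + G2. DC gain = G1(0) + G2(0) = 3/2 + 9/5 = 1.5 + 1.8 = 3.3.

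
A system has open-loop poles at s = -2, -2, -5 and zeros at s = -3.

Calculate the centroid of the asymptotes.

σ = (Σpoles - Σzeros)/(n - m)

σ = (Σpoles - Σzeros)/(n - m) = (-9 - (-3))/(3 - 1) = -6/2 = -3.0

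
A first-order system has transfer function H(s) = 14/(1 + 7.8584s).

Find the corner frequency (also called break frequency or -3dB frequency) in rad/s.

Corner frequency = 1/τ = 1/7.8584 = 0.127 rad/s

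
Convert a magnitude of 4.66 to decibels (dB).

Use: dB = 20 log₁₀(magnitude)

dB = 20 log₁₀(4.66) = 13.4 dB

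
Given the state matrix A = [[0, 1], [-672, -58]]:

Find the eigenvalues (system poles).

det(A - λI) = λ² - (-58)λ + 672 = (λ - (-42))(λ - (-16)). Eigenvalues: -42, -16.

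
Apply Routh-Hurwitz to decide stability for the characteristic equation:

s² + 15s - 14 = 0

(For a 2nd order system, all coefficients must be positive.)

Coefficients: 1, 15, -14. c=-14 not positive, so system is unstable.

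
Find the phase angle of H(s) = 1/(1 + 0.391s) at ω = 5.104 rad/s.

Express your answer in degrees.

Phase = -arctan(ωτ) = -arctan(5.104 × 0.391) = -63.4°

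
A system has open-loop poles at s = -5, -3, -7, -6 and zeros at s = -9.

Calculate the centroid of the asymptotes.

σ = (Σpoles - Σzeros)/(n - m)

σ = (Σpoles - Σzeros)/(n - m) = (-21 - (-9))/(4 - 1) = -12/3 = -4.0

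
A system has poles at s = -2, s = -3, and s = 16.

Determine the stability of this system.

Pole(s) at s = 16 are not in the left half-plane. System is unstable.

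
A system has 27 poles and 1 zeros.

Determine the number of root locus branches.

Root locus has n branches where n = number of poles = 27.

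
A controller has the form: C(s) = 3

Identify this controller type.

This is a Proportional (P) controller.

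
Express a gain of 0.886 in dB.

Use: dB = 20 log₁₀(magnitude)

dB = 20 log₁₀(0.886) = -1.1 dB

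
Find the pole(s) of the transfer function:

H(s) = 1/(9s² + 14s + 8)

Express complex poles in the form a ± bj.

Discriminant = 14² - 4×9×8 = 196 - 288 = -92 < 0, so the poles are a complex conjugate pair s = (-14 ± j√92)/(2×9). Real part = -14/(2×9) = -14/18 ≈ -0.7778; imaginary part = ±√92/(2×9) ≈ 0.5329. Poles: s = -0.7778 ± 0.5329j.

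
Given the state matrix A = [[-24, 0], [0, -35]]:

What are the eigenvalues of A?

For diagonal matrix, eigenvalues are diagonal entries: λ₁ = -24, λ₂ = -35.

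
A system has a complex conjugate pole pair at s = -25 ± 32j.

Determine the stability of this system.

Real part of poles is -25 (< 0, left half-plane). Stable.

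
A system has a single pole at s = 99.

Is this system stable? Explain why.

Pole at s = 99 is in the right half-plane. Unstable.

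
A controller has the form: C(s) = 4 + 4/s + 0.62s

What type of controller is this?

This is a Proportional-Integral-Derivative (PID) controller.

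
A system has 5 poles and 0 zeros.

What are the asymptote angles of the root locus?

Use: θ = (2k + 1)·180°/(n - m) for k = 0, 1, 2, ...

n - m = 5 - 0 = 5. Angles: θk = (2k + 1)·180°/5 = 36°, 108°, 180°, 252°, 324°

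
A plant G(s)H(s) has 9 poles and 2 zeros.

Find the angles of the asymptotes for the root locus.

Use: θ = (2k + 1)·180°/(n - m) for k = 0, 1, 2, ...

n - m = 9 - 2 = 7. Angles: θk = (2k + 1)·180°/7 = 25.71°, 77.14°, 128.57°, 180°, 231.43°, 282.86°, 334.29°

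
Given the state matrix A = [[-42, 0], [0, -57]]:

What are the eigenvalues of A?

For diagonal matrix, eigenvalues are diagonal entries: λ₁ = -42, λ₂ = -57.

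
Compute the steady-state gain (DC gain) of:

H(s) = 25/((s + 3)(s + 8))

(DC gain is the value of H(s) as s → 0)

DC gain = H(0) = 25/(3 × 8) = 25/24 = 1.0417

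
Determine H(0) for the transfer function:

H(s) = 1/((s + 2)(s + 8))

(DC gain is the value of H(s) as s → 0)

DC gain = H(0) = 1/(2 × 8) = 1/16 = 0.0625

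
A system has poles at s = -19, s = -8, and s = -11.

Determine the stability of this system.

All poles are in the left half-plane. System is stable.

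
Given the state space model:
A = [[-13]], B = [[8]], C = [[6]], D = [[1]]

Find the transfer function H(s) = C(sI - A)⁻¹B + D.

(sI - A)⁻¹ = 1/(s + 13). H(s) = 6×8/(s + 13) + 1 = (s + 61)/(s + 13).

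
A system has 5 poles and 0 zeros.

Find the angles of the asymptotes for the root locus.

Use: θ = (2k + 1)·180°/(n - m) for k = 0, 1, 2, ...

n - m = 5 - 0 = 5. Angles: θk = (2k + 1)·180°/5 = 36°, 108°, 180°, 252°, 324°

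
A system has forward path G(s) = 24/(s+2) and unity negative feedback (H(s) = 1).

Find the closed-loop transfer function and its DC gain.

T(s) = G/(1+GH) = [24/(s+2)] / [1 + 24/(s+2)] = 24/(s+2+24) = 24/(s+26). DC gain = 24/26 = 0.9231.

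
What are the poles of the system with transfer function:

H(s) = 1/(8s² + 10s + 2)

Discriminant = 10² - 4×8×2 = 100 - 64 = 36 > 0, so two distinct real poles. Using quadratic formula: s = (-10 ± √36)/(2×8) = (-10 ± √36)/16, with √36 = 6. s₁ = -4/16 = -0.25, s₂ = -16/16 = -1. Poles: s₁ = -0.25, s₂ = -1.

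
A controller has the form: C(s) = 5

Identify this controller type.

This is a Proportional (P) controller.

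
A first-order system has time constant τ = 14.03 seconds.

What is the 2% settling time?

For first-order system, 2% settling time ≈ 4τ = 4 × 14.03 = 56.12 s.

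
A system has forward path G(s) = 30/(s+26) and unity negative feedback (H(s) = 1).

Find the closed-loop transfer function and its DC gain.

T(s) = G/(1+GH) = [30/(s+26)] / [1 + 30/(s+26)] = 30/(s+26+30) = 30/(s+56). DC gain = 30/56 = 0.5357.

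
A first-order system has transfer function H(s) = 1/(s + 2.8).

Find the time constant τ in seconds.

For H(s) = 1/(s + 1/τ), the pole is at -1/τ = -2.8, so τ = 1/2.8 = 0.3571 s.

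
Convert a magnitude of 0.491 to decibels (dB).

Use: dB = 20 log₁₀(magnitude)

dB = 20 log₁₀(0.491) = -6.2 dB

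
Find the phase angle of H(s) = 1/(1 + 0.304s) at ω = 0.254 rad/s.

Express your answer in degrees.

Phase = -arctan(ωτ) = -arctan(0.254 × 0.304) = -4.4°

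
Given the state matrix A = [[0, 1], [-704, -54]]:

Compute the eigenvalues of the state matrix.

det(A - λI) = λ² - (-54)λ + 704 = (λ - (-32))(λ - (-22)). Eigenvalues: -32, -22.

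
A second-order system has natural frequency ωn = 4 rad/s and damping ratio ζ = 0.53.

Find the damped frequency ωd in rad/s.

ωd = ωn√(1 - ζ²) = 4√(1 - 0.53²) = 3.39 rad/s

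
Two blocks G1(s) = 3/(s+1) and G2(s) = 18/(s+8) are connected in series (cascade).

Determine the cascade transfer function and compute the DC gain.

Series: multiply transfer functions. G_eq = 3/(s+1) × 18/(s+8) = 54/((s+1)(s+8)). DC gain = 54/(1×8) = 6.75.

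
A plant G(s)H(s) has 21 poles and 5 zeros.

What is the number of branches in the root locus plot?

Root locus has n branches where n = number of poles = 21.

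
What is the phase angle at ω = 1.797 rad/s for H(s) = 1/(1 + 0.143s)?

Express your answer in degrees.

Phase = -arctan(ωτ) = -arctan(1.797 × 0.143) = -14.4°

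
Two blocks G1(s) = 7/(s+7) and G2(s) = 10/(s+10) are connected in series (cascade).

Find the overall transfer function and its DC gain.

Series: multiply transfer functions. G_eq = 7/(s+7) × 10/(s+10) = 70/((s+7)(s+10)). DC gain = 70/(7×10) = 1.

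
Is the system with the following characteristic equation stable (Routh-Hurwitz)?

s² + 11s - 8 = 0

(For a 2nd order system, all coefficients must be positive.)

Coefficients: 1, 11, -8. c=-8 not positive, so system is unstable.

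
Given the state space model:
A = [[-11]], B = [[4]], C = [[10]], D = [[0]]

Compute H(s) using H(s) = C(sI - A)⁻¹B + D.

(sI - A)⁻¹ = 1/(s + 11). H(s) = 10 × 4/(s + 11) + 0 = 40/(s + 11).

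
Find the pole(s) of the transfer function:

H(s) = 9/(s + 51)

Pole is where denominator = 0: s + 51 = 0, so s = -51.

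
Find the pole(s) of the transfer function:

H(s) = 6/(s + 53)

Pole is where denominator = 0: s + 53 = 0, so s = -53.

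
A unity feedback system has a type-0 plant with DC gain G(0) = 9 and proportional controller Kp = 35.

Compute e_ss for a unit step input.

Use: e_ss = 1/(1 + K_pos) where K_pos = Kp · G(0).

K_pos = Kp · G(0) = 35 × 9 = 315. e_ss = 1/(1 + 315) = 0.0032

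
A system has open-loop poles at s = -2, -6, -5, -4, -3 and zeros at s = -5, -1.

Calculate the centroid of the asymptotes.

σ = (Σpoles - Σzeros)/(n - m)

σ = (Σpoles - Σzeros)/(n - m) = (-20 - (-6))/(5 - 2) = -14/3 = -4.67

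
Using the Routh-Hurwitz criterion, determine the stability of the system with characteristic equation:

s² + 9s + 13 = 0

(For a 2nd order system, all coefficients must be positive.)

Coefficients: 1, 9, 13. All positive, so system is stable.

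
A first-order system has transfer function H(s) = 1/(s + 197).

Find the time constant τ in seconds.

For H(s) = 1/(s + 1/τ), the pole is at -1/τ = -197, so τ = 1/197 = 0.0051 s.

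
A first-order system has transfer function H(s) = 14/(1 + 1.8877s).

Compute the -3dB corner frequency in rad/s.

Corner frequency = 1/τ = 1/1.8877 = 0.53 rad/s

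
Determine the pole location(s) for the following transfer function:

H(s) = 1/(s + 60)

Pole is where denominator = 0: s + 60 = 0, so s = -60.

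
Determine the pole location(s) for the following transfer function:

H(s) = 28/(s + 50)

Pole is where denominator = 0: s + 50 = 0, so s = -50.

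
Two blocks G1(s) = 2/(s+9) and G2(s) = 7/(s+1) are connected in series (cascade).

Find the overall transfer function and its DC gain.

Series: multiply transfer functions. G_eq = 2/(s+9) × 7/(s+1) = 14/((s+9)(s+1)). DC gain = 14/(9×1) = 1.5556.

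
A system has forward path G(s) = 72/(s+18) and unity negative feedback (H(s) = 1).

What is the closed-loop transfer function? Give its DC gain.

T(s) = G/(1+GH) = [72/(s+18)] / [1 + 72/(s+18)] = 72/(s+18+72) = 72/(s+90). DC gain = 72/90 = 0.8.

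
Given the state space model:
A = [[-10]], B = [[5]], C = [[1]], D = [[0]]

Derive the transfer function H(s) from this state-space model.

(sI - A)⁻¹ = 1/(s + 10). H(s) = 1 × 5/(s + 10) + 0 = 5/(s + 10).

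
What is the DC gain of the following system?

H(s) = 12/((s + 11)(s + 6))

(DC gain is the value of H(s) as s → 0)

DC gain = H(0) = 12/(11 × 6) = 12/66 = 0.1818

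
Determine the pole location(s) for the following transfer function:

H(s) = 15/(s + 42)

Pole is where denominator = 0: s + 42 = 0, so s = -42.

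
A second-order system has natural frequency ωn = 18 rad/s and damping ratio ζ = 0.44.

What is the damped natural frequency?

ωd = ωn√(1 - ζ²) = 18√(1 - 0.44²) = 16.16 rad/s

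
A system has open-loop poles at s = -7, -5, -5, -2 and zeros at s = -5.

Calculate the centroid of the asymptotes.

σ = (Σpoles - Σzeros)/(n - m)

σ = (Σpoles - Σzeros)/(n - m) = (-19 - (-5))/(4 - 1) = -14/3 = -4.67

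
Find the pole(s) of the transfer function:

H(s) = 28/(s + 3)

Pole is where denominator = 0: s + 3 = 0, so s = -3.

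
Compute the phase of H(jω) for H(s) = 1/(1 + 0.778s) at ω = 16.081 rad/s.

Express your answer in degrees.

Phase = -arctan(ωτ) = -arctan(16.081 × 0.778) = -85.4°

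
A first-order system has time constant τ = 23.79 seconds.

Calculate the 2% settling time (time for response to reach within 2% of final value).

For first-order system, 2% settling time ≈ 4τ = 4 × 23.79 = 95.16 s.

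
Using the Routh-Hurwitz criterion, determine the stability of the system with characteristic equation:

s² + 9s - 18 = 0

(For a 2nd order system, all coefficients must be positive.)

Coefficients: 1, 9, -18. c=-18 not positive, so system is unstable.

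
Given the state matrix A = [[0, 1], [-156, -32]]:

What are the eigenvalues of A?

det(A - λI) = λ² - (-32)λ + 156 = (λ - (-26))(λ - (-6)). Eigenvalues: -26, -6.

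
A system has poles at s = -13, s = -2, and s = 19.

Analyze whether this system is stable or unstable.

Pole(s) at s = 19 are not in the left half-plane. System is unstable.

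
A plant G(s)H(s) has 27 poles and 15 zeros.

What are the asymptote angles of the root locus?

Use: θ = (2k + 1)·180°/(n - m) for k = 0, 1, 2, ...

n - m = 27 - 15 = 12. Angles: θk = (2k + 1)·180°/12 = 15°, 45°, 75°, 105°, 135°, 165°, 195°, 225°, 255°, 285°, 315°, 345°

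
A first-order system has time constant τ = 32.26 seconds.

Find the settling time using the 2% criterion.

For first-order system, 2% settling time ≈ 4τ = 4 × 32.26 = 129.04 s.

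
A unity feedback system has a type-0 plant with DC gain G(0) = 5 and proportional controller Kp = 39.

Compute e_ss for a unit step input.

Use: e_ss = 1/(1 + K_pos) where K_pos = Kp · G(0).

K_pos = Kp · G(0) = 39 × 5 = 195. e_ss = 1/(1 + 195) = 0.0051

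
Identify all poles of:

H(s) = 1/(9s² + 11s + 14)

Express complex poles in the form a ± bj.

Discriminant = 11² - 4×9×14 = 121 - 504 = -383 < 0, so the poles are a complex conjugate pair s = (-11 ± j√383)/(2×9). Real part = -11/(2×9) = -11/18 ≈ -0.6111; imaginary part = ±√383/(2×9) ≈ 1.0872. Poles: s = -0.6111 ± 1.0872j.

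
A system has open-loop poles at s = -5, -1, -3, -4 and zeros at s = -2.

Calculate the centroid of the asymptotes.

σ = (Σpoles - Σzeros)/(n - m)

σ = (Σpoles - Σzeros)/(n - m) = (-13 - (-2))/(4 - 1) = -11/3 = -3.67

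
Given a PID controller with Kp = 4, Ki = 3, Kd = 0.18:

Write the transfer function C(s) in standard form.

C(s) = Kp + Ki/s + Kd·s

Substituting values: C(s) = 4 + 3/s + 0.18s = (0.18s² + 4s + 3)/s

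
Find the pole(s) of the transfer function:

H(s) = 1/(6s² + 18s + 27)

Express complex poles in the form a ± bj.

Discriminant = 18² - 4×6×27 = 324 - 648 = -324 < 0, so the poles are a complex conjugate pair s = (-18 ± j√324)/(2×6). Real part = -18/(2×6) = -18/12 = -1.5; imaginary part = ±√324/(2×6) = 18/12 = 1.5. Poles: s = -1.5 ± 1.5j.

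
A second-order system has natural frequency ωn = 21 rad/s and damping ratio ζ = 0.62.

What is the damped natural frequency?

ωd = ωn√(1 - ζ²) = 21√(1 - 0.62²) = 16.48 rad/s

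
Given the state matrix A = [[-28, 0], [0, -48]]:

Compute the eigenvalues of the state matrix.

For diagonal matrix, eigenvalues are diagonal entries: λ₁ = -28, λ₂ = -48.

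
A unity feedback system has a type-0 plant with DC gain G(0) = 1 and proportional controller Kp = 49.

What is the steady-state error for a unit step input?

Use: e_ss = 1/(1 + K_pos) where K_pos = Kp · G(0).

K_pos = Kp · G(0) = 49 × 1 = 49. e_ss = 1/(1 + 49) = 0.02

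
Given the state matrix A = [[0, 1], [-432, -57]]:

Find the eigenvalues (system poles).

det(A - λI) = λ² - (-57)λ + 432 = (λ - (-48))(λ - (-9)). Eigenvalues: -48, -9.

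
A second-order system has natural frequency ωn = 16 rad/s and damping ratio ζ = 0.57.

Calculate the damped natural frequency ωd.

ωd = ωn√(1 - ζ²) = 16√(1 - 0.57²) = 13.15 rad/s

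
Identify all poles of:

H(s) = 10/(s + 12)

Pole is where denominator = 0: s + 12 = 0, so s = -12.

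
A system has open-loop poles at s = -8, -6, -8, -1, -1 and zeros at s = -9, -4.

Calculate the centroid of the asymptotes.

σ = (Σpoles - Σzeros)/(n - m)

σ = (Σpoles - Σzeros)/(n - m) = (-24 - (-13))/(5 - 2) = -11/3 = -3.67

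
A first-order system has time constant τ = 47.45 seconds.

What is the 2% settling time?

For first-order system, 2% settling time ≈ 4τ = 4 × 47.45 = 189.8 s.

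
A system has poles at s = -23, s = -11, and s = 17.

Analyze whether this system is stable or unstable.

Pole(s) at s = 17 are not in the left half-plane. System is unstable.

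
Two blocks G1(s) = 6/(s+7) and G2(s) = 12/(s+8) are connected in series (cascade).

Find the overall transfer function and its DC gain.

Series: multiply transfer functions. G_eq = 6/(s+7) × 12/(s+8) = 72/((s+7)(s+8)). DC gain = 72/(7×8) = 1.2857.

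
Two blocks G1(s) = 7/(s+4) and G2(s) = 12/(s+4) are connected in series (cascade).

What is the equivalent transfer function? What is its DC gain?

Series: multiply transfer functions. G_eq = 7/(s+4) × 12/(s+4) = 84/((s+4)(s+4)). DC gain = 84/(4×4) = 5.25.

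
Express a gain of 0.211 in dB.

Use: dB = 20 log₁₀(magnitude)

dB = 20 log₁₀(0.211) = -13.5 dB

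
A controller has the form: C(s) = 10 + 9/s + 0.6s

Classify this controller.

This is a Proportional-Integral-Derivative (PID) controller.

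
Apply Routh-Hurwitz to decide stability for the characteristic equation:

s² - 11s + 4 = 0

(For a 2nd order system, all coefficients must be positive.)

Coefficients: 1, -11, 4. b=-11 not positive, so system is unstable.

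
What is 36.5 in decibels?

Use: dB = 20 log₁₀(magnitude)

dB = 20 log₁₀(36.5) = 31.2 dB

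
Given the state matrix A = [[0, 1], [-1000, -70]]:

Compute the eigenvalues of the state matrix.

det(A - λI) = λ² - (-70)λ + 1000 = (λ - (-20))(λ - (-50)). Eigenvalues: -20, -50.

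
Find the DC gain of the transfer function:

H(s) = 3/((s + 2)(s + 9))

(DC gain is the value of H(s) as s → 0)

DC gain = H(0) = 3/(2 × 9) = 3/18 = 0.1667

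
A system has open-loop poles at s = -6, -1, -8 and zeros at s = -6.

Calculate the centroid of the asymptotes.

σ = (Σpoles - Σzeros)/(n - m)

σ = (Σpoles - Σzeros)/(n - m) = (-15 - (-6))/(3 - 1) = -9/2 = -4.5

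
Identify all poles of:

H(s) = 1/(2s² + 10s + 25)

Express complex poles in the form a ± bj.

Discriminant = 10² - 4×2×25 = 100 - 200 = -100 < 0, so the poles are a complex conjugate pair s = (-10 ± j√100)/(2×2). Real part = -10/(2×2) = -10/4 = -2.5; imaginary part = ±√100/(2×2) = 10/4 = 2.5. Poles: s = -2.5 ± 2.5j.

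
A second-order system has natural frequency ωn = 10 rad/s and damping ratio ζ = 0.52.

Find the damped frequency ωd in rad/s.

ωd = ωn√(1 - ζ²) = 10√(1 - 0.52²) = 8.54 rad/s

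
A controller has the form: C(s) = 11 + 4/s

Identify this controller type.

This is a Proportional-Integral (PI) controller.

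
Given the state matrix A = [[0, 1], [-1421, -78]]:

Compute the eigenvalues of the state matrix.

det(A - λI) = λ² - (-78)λ + 1421 = (λ - (-29))(λ - (-49)). Eigenvalues: -29, -49.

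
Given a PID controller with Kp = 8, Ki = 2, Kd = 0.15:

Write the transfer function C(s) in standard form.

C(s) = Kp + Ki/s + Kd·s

Substituting values: C(s) = 8 + 2/s + 0.15s = (0.15s² + 8s + 2)/s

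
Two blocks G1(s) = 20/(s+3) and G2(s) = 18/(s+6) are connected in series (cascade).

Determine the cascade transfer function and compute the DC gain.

Series: multiply transfer functions. G_eq = 20/(s+3) × 18/(s+6) = 360/((s+3)(s+6)). DC gain = 360/(3×6) = 20.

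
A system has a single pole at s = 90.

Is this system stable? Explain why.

Pole at s = 90 is in the right half-plane. Unstable.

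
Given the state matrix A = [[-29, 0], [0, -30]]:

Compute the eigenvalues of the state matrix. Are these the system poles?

For diagonal matrix, eigenvalues are diagonal entries: λ₁ = -29, λ₂ = -30. Eigenvalues of A = system poles.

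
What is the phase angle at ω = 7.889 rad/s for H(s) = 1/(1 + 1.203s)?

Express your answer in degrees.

Phase = -arctan(ωτ) = -arctan(7.889 × 1.203) = -84.0°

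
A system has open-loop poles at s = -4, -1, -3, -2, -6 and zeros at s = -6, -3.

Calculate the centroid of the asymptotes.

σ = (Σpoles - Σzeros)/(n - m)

σ = (Σpoles - Σzeros)/(n - m) = (-16 - (-9))/(5 - 2) = -7/3 = -2.33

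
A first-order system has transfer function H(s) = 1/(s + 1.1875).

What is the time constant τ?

For H(s) = 1/(s + 1/τ), the pole is at -1/τ = -1.1875, so τ = 1/1.1875 = 0.8421 s.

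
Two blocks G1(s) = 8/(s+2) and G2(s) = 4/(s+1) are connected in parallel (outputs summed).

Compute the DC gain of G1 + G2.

Parallel: G_eq = G1 + G2. DC gain = G1(0) + G2(0) = 8/2 + 4/1 = 4 + 4 = 8.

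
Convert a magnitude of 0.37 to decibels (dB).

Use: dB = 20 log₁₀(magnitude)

dB = 20 log₁₀(0.37) = -8.6 dB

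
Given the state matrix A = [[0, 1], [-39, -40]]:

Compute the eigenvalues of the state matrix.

det(A - λI) = λ² - (-40)λ + 39 = (λ - (-39))(λ - (-1)). Eigenvalues: -39, -1.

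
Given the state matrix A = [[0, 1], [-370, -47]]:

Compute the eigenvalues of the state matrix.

det(A - λI) = λ² - (-47)λ + 370 = (λ - (-37))(λ - (-10)). Eigenvalues: -37, -10.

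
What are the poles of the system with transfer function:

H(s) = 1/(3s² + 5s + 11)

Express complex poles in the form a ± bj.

Discriminant = 5² - 4×3×11 = 25 - 132 = -107 < 0, so the poles are a complex conjugate pair s = (-5 ± j√107)/(2×3). Real part = -5/(2×3) = -5/6 ≈ -0.8333; imaginary part = ±√107/(2×3) ≈ 1.7240. Poles: s = -0.8333 ± 1.7240j.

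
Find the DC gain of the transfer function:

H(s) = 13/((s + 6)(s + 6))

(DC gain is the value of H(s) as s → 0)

DC gain = H(0) = 13/(6 × 6) = 13/36 = 0.3611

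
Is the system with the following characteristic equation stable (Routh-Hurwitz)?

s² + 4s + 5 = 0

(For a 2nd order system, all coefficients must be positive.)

Coefficients: 1, 4, 5. All positive, so system is stable.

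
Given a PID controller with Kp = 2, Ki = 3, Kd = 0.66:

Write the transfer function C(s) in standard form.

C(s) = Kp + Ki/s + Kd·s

Substituting values: C(s) = 2 + 3/s + 0.66s = (0.66s² + 2s + 3)/s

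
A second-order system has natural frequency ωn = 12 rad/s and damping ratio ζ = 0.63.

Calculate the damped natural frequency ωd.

ωd = ωn√(1 - ζ²) = 12√(1 - 0.63²) = 9.32 rad/s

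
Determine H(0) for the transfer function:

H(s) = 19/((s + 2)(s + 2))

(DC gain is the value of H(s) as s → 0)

DC gain = H(0) = 19/(2 × 2) = 19/4 = 4.75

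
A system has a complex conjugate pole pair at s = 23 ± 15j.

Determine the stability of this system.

Real part of poles is 23 (> 0, right half-plane). Unstable.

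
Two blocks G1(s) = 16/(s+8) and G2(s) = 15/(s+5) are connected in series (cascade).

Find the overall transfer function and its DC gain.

Series: multiply transfer functions. G_eq = 16/(s+8) × 15/(s+5) = 240/((s+8)(s+5)). DC gain = 240/(8×5) = 6.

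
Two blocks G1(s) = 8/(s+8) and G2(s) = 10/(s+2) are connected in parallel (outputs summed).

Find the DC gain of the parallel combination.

Parallel: G_eq = G1 + G2. DC gain = G1(0) + G2(0) = 8/8 + 10/2 = 1 + 5 = 6.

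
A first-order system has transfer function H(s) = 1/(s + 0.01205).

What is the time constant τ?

For H(s) = 1/(s + 1/τ), the pole is at -1/τ = -0.01205, so τ = 1/0.01205 = 82.99 s.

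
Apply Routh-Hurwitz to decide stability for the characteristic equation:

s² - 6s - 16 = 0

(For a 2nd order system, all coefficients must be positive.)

Coefficients: 1, -6, -16. b=-6, c=-16 not positive, so system is unstable.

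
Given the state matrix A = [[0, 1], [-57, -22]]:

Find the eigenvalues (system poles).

det(A - λI) = λ² - (-22)λ + 57 = (λ - (-3))(λ - (-19)). Eigenvalues: -3, -19.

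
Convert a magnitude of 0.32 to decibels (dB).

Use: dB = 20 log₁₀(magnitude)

dB = 20 log₁₀(0.32) = -9.9 dB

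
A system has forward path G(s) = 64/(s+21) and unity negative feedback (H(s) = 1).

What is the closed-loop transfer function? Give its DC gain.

T(s) = G/(1+GH) = [64/(s+21)] / [1 + 64/(s+21)] = 64/(s+21+64) = 64/(s+85). DC gain = 64/85 = 0.7529.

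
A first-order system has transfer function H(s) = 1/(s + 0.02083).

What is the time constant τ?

For H(s) = 1/(s + 1/τ), the pole is at -1/τ = -0.02083, so τ = 1/0.02083 = 48.01 s.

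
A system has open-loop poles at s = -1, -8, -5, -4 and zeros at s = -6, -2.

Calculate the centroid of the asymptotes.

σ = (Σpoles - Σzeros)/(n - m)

σ = (Σpoles - Σzeros)/(n - m) = (-18 - (-8))/(4 - 2) = -10/2 = -5.0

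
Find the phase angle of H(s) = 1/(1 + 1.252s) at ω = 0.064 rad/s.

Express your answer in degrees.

Phase = -arctan(ωτ) = -arctan(0.064 × 1.252) = -4.6°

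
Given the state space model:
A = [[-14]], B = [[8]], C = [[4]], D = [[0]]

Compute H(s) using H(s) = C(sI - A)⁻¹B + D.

(sI - A)⁻¹ = 1/(s + 14). H(s) = 4 × 8/(s + 14) + 0 = 32/(s + 14).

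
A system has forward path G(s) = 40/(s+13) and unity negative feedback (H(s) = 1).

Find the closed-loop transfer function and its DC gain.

T(s) = G/(1+GH) = [40/(s+13)] / [1 + 40/(s+13)] = 40/(s+13+40) = 40/(s+53). DC gain = 40/53 = 0.7547.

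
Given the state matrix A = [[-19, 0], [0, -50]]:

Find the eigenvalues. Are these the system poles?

For diagonal matrix, eigenvalues are diagonal entries: λ₁ = -19, λ₂ = -50. Eigenvalues of A = system poles.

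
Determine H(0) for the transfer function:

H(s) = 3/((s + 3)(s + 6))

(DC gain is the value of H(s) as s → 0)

DC gain = H(0) = 3/(3 × 6) = 3/18 = 0.1667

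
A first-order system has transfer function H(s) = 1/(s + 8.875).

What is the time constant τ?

For H(s) = 1/(s + 1/τ), the pole is at -1/τ = -8.875, so τ = 1/8.875 = 0.1127 s.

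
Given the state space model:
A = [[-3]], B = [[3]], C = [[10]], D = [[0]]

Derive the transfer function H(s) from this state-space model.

(sI - A)⁻¹ = 1/(s + 3). H(s) = 10 × 3/(s + 3) + 0 = 30/(s + 3).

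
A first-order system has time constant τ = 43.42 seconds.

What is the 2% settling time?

For first-order system, 2% settling time ≈ 4τ = 4 × 43.42 = 173.68 s.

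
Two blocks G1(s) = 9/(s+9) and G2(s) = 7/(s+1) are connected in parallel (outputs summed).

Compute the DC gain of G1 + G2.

Parallel: G_eq = G1 + G2. DC gain = G1(0) + G2(0) = 9/9 + 7/1 = 1 + 7 = 8.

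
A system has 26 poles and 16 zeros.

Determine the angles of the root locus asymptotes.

n - m = 26 - 16 = 10. Angles: θk = (2k + 1)·180°/10 = 18°, 54°, 90°, 126°, 162°, 198°, 234°, 270°, 306°, 342°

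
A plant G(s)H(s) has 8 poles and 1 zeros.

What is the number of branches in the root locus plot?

Root locus has n branches where n = number of poles = 8.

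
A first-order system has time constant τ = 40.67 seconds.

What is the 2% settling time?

For first-order system, 2% settling time ≈ 4τ = 4 × 40.67 = 162.68 s.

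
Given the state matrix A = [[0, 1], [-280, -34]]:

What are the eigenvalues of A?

det(A - λI) = λ² - (-34)λ + 280 = (λ - (-14))(λ - (-20)). Eigenvalues: -14, -20.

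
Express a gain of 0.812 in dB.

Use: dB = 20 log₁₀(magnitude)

dB = 20 log₁₀(0.812) = -1.8 dB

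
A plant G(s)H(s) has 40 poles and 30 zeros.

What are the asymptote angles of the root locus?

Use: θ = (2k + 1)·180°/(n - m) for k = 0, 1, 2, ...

n - m = 40 - 30 = 10. Angles: θk = (2k + 1)·180°/10 = 18°, 54°, 90°, 126°, 162°, 198°, 234°, 270°, 306°, 342°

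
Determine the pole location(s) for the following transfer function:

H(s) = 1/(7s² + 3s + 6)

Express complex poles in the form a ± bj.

Discriminant = 3² - 4×7×6 = 9 - 168 = -159 < 0, so the poles are a complex conjugate pair s = (-3 ± j√159)/(2×7). Real part = -3/(2×7) = -3/14 ≈ -0.2143; imaginary part = ±√159/(2×7) ≈ 0.9007. Poles: s = -0.2143 ± 0.9007j.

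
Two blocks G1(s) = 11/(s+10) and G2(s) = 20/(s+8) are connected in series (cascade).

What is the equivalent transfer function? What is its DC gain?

Series: multiply transfer functions. G_eq = 11/(s+10) × 20/(s+8) = 220/((s+10)(s+8)). DC gain = 220/(10×8) = 2.75.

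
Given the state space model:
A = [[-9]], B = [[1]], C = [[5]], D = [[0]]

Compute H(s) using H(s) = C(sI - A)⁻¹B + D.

(sI - A)⁻¹ = 1/(s + 9). H(s) = 5 × 1/(s + 9) + 0 = 5/(s + 9).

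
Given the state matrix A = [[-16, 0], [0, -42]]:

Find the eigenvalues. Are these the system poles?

For diagonal matrix, eigenvalues are diagonal entries: λ₁ = -16, λ₂ = -42. Eigenvalues of A = system poles.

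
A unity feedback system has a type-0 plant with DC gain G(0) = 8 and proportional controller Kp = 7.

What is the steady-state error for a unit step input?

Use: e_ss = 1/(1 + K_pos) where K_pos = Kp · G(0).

K_pos = Kp · G(0) = 7 × 8 = 56. e_ss = 1/(1 + 56) = 0.0175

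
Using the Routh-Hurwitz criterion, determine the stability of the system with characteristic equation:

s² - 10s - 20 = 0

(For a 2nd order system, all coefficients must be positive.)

Coefficients: 1, -10, -20. b=-10, c=-20 not positive, so system is unstable.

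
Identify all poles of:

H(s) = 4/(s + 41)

Pole is where denominator = 0: s + 41 = 0, so s = -41.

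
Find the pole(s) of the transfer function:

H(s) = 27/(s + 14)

Pole is where denominator = 0: s + 14 = 0, so s = -14.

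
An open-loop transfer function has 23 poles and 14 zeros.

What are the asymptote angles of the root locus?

n - m = 23 - 14 = 9. Angles: θk = (2k + 1)·180°/9 = 20°, 60°, 100°, 140°, 180°, 220°, 260°, 300°, 340°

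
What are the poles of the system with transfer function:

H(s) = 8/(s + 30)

Pole is where denominator = 0: s + 30 = 0, so s = -30.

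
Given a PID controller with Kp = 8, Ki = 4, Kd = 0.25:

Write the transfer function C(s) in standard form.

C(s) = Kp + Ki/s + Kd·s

Substituting values: C(s) = 8 + 4/s + 0.25s = (0.25s² + 8s + 4)/s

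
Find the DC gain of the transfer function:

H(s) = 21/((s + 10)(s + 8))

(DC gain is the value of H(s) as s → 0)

DC gain = H(0) = 21/(10 × 8) = 21/80 = 0.2625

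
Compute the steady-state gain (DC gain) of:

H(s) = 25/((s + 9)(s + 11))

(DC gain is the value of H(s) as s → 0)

DC gain = H(0) = 25/(9 × 11) = 25/99 = 0.2525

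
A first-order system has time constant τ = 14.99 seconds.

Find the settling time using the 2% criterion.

For first-order system, 2% settling time ≈ 4τ = 4 × 14.99 = 59.96 s.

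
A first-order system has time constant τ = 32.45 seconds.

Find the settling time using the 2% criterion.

For first-order system, 2% settling time ≈ 4τ = 4 × 32.45 = 129.8 s.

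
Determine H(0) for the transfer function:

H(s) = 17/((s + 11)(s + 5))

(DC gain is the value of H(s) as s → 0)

DC gain = H(0) = 17/(11 × 5) = 17/55 = 0.3091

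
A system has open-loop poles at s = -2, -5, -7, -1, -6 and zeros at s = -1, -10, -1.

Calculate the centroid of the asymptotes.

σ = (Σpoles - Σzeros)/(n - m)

σ = (Σpoles - Σzeros)/(n - m) = (-21 - (-12))/(5 - 3) = -9/2 = -4.5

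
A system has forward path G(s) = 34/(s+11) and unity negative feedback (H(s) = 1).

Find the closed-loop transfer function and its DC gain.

T(s) = G/(1+GH) = [34/(s+11)] / [1 + 34/(s+11)] = 34/(s+11+34) = 34/(s+45). DC gain = 34/45 = 0.7556.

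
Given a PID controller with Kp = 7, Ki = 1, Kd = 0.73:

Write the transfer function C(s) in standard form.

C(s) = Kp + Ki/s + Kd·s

Substituting values: C(s) = 7 + 1/s + 0.73s = (0.73s² + 7s + 1)/s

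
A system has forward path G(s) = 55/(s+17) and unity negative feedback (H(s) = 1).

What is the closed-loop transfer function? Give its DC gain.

T(s) = G/(1+GH) = [55/(s+17)] / [1 + 55/(s+17)] = 55/(s+17+55) = 55/(s+72). DC gain = 55/72 = 0.7639.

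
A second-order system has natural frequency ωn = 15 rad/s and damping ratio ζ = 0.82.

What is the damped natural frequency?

ωd = ωn√(1 - ζ²) = 15√(1 - 0.82²) = 8.59 rad/s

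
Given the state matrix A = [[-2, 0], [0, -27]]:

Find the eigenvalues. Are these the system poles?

For diagonal matrix, eigenvalues are diagonal entries: λ₁ = -2, λ₂ = -27. Eigenvalues of A = system poles.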